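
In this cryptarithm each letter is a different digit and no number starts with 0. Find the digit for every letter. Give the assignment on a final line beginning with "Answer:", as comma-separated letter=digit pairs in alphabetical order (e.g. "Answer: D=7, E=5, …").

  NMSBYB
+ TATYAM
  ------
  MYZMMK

Step 1. [col 1: B + M ≡ K (mod 10)] several values work for K in column 1 (B + M ≡ K (mod 10), carry-in 0); try K=7 ⇒ K=7.
Step 2. [col 1: B + M ≡ K (mod 10)] no forcing yet in column 1 (carry-in 0); M=3 is free and consistent — try it. So M=3.
Step 3. [col 1: B + M ≡ K (mod 10)] column 1: given M=3, K=7, carry-in 0, and digits 3,7 already taken and all letters distinct, B+M≡K (mod 10) forces B=4. So B=4.
Step 4. [col 2: Y + A ≡ M (mod 10)] several values work for A in column 2 (Y + A ≡ M (mod 10), carry-in 0); try A=5, so A=5.
Step 5. [col 2: Y + A ≡ M (mod 10)] in column 2 we have Y+A≡M with carry-in 0; given A=5, M=3 and digits 3,4,5,7 already taken and all letters distinct, that pins Y to 8 ⇒ Y=8.
Step 6. [col 4: S + T ≡ Z (mod 10)] column 4 (S + T ≡ Z (mod 10), carry-in 1) doesn't pin S yet; pick S=6 and continue. So S=6.
Step 7. [col 4: S + T ≡ Z (mod 10)] from column 4 (S=6, carry-in 1, digits 3,4,5,6,7,8 already taken and all letters distinct): Z must equal 9. So Z=9.
Step 8. [col 4: S + T ≡ Z (mod 10)] column 4: given S=6, Z=9, carry-in 1, and digits 3,4,5,6,7,8,9 already taken and all letters distinct, S+T≡Z (mod 10) forces T=2, so T=2.
Step 9. [col 6: N + T ≡ M (mod 10)] column 6 reads N+T+carry(0)=M with T=2, M=3; with digits 2,3,4,5,6,7,8,9 already taken and all letters distinct, the only value for N is 1. So N=1.

Answer: A=5, B=4, K=7, M=3, N=1, S=6, T=2, Y=8, Z=9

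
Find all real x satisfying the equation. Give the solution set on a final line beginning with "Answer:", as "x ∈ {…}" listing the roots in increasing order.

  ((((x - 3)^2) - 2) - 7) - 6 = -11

Step 1. [((((x - 3)^2) - 2) - 7) - 6 = -11] 6 comes off first (add 6), so sub: (((x - 3)^2) - 2) - 7 = -5.
Step 2. [(((x - 3)^2) - 2) - 7 = -5] 7 comes off first (add 7) ⇒ sub: ((x - 3)^2) - 2 = 2.
Step 3. [((x - 3)^2) - 2 = 2] add 2: x sits inside (… - 2), so sub: (x - 3)^2 = 4.
Step 4. [(x - 3)^2 = 4] LHS squared, RHS 4 ≥ 0: apply √ (±). So sqrt: x - 3 = 2 or -2.
Step 5. [x - 3 = 2 or -2] peel the -3: add 3 from each side. So sub: x = 5 or 1.

Answer: x ∈ {1, 5}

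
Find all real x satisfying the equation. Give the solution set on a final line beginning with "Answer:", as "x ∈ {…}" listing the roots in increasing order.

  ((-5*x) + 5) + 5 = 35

Step 1. [((-5*x) + 5) + 5 = 35] +5 is outermost — subtract 5 both sides. So sub: (-5*x) + 5 = 30.
Step 2. [(-5*x) + 5 = 30] -5 divides every term; factor it out. So factor: x - 1 = -6.
Step 3. [x - 1 = -6] the outer -1 inverts by adding 1. So sub: x = -5.

Answer: x ∈ {-5}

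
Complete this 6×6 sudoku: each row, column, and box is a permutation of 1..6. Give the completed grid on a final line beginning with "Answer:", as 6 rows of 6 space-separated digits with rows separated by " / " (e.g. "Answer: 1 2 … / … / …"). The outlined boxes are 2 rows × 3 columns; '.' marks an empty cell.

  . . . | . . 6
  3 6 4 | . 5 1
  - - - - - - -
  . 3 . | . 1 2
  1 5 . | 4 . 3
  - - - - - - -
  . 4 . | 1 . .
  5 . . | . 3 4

Step 1. [r3c3∈{6}] r3c3 has the single candidate 6. So r3c3=6.
Step 2. [r1c1∈{2}] r1c1's peers cover all but 2, so r1c1=2.
Step 3. [r6c2∈{1,2}] r6c2 is the only open cell in col 2 admitting 2. So r6c2=2.
Step 4. [r1c2∈{1}] r1c2 has the single candidate 1 ⇒ r1c2=1.
Step 5. [r4c5∈{6}] r4c5 is down to just 6, so r4c5=6.
Step 6. [r2c4∈{2}] r2c4 is down to just 2. So r2c4=2.
Step 7. [r1c5∈{4}] r1c5 is down to just 4, so r1c5=4.
Step 8. [r1c4∈{3}] r1c4's peers cover all but 3, so r1c4=3.
Step 9. [r5c6∈{5}] nothing but 5 survives at r5c6. So r5c6=5.
Step 10. [r4c3∈{2}] r4c3's peers cover all but 2. So r4c3=2.
Step 11. [r6c3∈{1}] r6c3 has the single candidate 1, so r6c3=1.
Step 12. [r3c4∈{5}] nothing but 5 survives at r3c4 ⇒ r3c4=5.
Step 13. [r5c5∈{2}] nothing but 2 survives at r5c5 ⇒ r5c5=2.
Step 14. [r5c3∈{3}] nothing but 3 survives at r5c3. So r5c3=3.
Step 15. [r5c1∈{6}] r5c1 is down to just 6, so r5c1=6.
Step 16. [r3c1∈{4}] only 4 remains possible at r3c1 ⇒ r3c1=4.
Step 17. [r1c3∈{5}] nothing but 5 survives at r1c3 ⇒ r1c3=5.
Step 18. [r6c4∈{6}] nothing but 6 survives at r6c4, so r6c4=6.

Answer: 2 1 5 3 4 6 / 3 6 4 2 5 1 / 4 3 6 5 1 2 / 1 5 2 4 6 3 / 6 4 3 1 2 5 / 5 2 1 6 3 4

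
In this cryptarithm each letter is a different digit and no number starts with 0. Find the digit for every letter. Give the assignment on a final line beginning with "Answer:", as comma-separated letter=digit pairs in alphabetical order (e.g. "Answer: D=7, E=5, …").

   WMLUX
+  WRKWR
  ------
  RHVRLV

Step 1. [col 1: X + R ≡ V (mod 10)] no forcing yet in column 1 (carry-in 0); R=1 is free and consistent — try it. So R=1.
Step 2. [col 1: X + R ≡ V (mod 10)] no forcing yet in column 1 (carry-in 0); V=8 is free and consistent — try it. So V=8.
Step 3. [col 1: X + R ≡ V (mod 10)] in column 1 we have X+R≡V with carry-in 0; given R=1, V=8 and digits 1,8 already taken and all letters distinct, that pins X to 7 ⇒ X=7.
Step 4. [col 2: U + W ≡ L (mod 10)] no forcing yet in column 2 (carry-in 0); L=9 is free and consistent — try it, so L=9.
Step 5. [col 2: U + W ≡ L (mod 10)] column 2 (U + W ≡ L (mod 10), carry-in 0) doesn't pin U yet; pick U=4 and continue ⇒ U=4.
Step 6. [col 2: U + W ≡ L (mod 10)] column 2 reads U+W+carry(0)=L with U=4, L=9; with digits 1,4,7,8,9 already taken and all letters distinct, the only value for W is 5, so W=5.
Step 7. [col 3: L + K ≡ R (mod 10)] in column 3 we have L+K≡R with carry-in 0; given L=9, R=1 and digits 1,4,5,7,8,9 already taken and all letters distinct, that pins K to 2. So K=2.
Step 8. [col 4: M + R ≡ V (mod 10)] in column 4 we have M+R≡V with carry-in 1; given R=1, V=8 and digits 1,2,4,5,7,8,9 already taken and all letters distinct, that pins M to 6. So M=6.
Step 9. [col 5: W + W ≡ H (mod 10)] column 5: given W=5, carry-in 0, and digits 1,2,4,5,6,7,8,9 already taken and all letters distinct, W+W≡H (mod 10) forces H=0, so H=0.

Answer: H=0, K=2, L=9, M=6, R=1, U=4, V=8, W=5, X=7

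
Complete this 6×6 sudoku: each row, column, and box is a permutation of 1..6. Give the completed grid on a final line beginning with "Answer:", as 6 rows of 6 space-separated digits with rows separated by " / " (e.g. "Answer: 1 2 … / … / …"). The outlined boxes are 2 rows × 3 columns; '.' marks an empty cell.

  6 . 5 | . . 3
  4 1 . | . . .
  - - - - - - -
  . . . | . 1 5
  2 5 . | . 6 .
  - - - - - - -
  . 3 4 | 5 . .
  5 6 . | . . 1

Step 1. [r5c5∈{2}] only 2 remains possible at r5c5 ⇒ r5c5=2.
Step 2. [r2c6∈{2,6}] in col 6, 2 fits only at r2c6. So r2c6=2.
Step 3. [r3c1∈{3}] r3c1's peers cover all but 3. So r3c1=3.
Step 4. [r1c5∈{4}] only 4 remains possible at r1c5. So r1c5=4.
Step 5. [r6c4∈{3,4}] in row 6, 4 fits only at r6c4 ⇒ r6c4=4.
Step 6. [r4c6∈{4}] r4c6 has the single candidate 4 ⇒ r4c6=4.
Step 7. [r2c5∈{5}] only 5 remains possible at r2c5 ⇒ r2c5=5.
Step 8. [r1c2∈{2}] nothing but 2 survives at r1c2, so r1c2=2.
Step 9. [r2c3∈{3}] r2c3 has the single candidate 3. So r2c3=3.
Step 10. [r6c3∈{2}] nothing but 2 survives at r6c3, so r6c3=2.
Step 11. [r3c2∈{4}] r3c2's peers cover all but 4 ⇒ r3c2=4.
Step 12. [r1c4∈{1}] only 1 remains possible at r1c4, so r1c4=1.
Step 13. [r2c4∈{6}] r2c4 has the single candidate 6. So r2c4=6.
Step 14. [r5c1∈{1}] nothing but 1 survives at r5c1, so r5c1=1.
Step 15. [r3c3∈{6}] nothing but 6 survives at r3c3 ⇒ r3c3=6.
Step 16. [r5c6∈{6}] r5c6 is down to just 6 ⇒ r5c6=6.
Step 17. [r4c3∈{1}] only 1 remains possible at r4c3 ⇒ r4c3=1.
Step 18. [r6c5∈{3}] nothing but 3 survives at r6c5 ⇒ r6c5=3.
Step 19. [r3c4∈{2}] only 2 remains possible at r3c4. So r3c4=2.
Step 20. [r4c4∈{3}] nothing but 3 survives at r4c4, so r4c4=3.

Answer: 6 2 5 1 4 3 / 4 1 3 6 5 2 / 3 4 6 2 1 5 / 2 5 1 3 6 4 / 1 3 4 5 2 6 / 5 6 2 4 3 1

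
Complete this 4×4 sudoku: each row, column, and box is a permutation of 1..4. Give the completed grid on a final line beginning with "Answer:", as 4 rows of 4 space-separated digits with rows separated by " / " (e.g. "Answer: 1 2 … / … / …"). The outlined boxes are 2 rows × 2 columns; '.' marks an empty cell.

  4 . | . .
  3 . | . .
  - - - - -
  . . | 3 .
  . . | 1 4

Step 1. [r3c4∈{2}] r3c4's peers cover all but 2. So r3c4=2.
Step 2. [r1c3∈{2}] nothing but 2 survives at r1c3 ⇒ r1c3=2.
Step 3. [r1c2∈{1}] r1c2 is down to just 1. So r1c2=1.
Step 4. [r4c1∈{2}] only 2 remains possible at r4c1 ⇒ r4c1=2.
Step 5. [r3c2∈{4}] r3c2's peers cover all but 4. So r3c2=4.
Step 6. [r2c3∈{4}] r2c3's peers cover all but 4. So r2c3=4.
Step 7. [r2c4∈{1}] r2c4 has the single candidate 1. So r2c4=1.
Step 8. [r1c4∈{3}] r1c4's peers cover all but 3, so r1c4=3.
Step 9. [r4c2∈{3}] r4c2 has the single candidate 3 ⇒ r4c2=3.
Step 10. [r3c1∈{1}] r3c1 is down to just 1, so r3c1=1.
Step 11. [r2c2∈{2}] r2c2 is down to just 2 ⇒ r2c2=2.

Answer: 4 1 2 3 / 3 2 4 1 / 1 4 3 2 / 2 3 1 4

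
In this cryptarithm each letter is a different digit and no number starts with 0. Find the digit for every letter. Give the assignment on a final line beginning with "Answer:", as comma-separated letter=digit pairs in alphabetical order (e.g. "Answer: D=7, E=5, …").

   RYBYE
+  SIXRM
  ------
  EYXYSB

Step 1. [col 1: E + M ≡ B (mod 10)] B=9 is one option consistent with column 1 (E + M ≡ B (mod 10), carry-in 0) — take it. So B=9.
Step 2. [col 1: E + M ≡ B (mod 10)] column 1 (E + M ≡ B (mod 10), carry-in 0) doesn't pin E yet; pick E=1 and continue ⇒ E=1.
Step 3. [col 1: E + M ≡ B (mod 10)] in column 1 we have E+M≡B with carry-in 0; given E=1, B=9 and digits 1,9 already taken and all letters distinct, that pins M to 8. So M=8.
Step 4. [col 2: Y + R ≡ S (mod 10)] S=7 is one option consistent with column 2 (Y + R ≡ S (mod 10), carry-in 0) — take it ⇒ S=7.
Step 5. [col 2: Y + R ≡ S (mod 10)] column 2 (Y + R ≡ S (mod 10), carry-in 0) doesn't pin R yet; pick R=5 and continue, so R=5.
Step 6. [col 2: Y + R ≡ S (mod 10)] column 2 reads Y+R+carry(0)=S with R=5, S=7; with digits 1,5,7,8,9 already taken and all letters distinct, the only value for Y is 2, so Y=2.
Step 7. [col 3: B + X ≡ Y (mod 10)] in column 3 we have B+X≡Y with carry-in 0; given B=9, Y=2 and digits 1,2,5,7,8,9 already taken and all letters distinct, that pins X to 3 ⇒ X=3.
Step 8. [col 4: Y + I ≡ X (mod 10)] from column 4 (Y=2, X=3, carry-in 1, digits 1,2,3,5,7,8,9 already taken and all letters distinct): I must equal 0 ⇒ I=0.

Answer: B=9, E=1, I=0, M=8, R=5, S=7, X=3, Y=2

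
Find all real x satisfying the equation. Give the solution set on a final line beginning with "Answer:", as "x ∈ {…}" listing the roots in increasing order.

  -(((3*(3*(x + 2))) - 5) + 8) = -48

Step 1. [-(((3*(3*(x + 2))) - 5) + 8) = -48] flip signs both sides ⇒ neg: ((3*(3*(x + 2))) - 5) + 8 = 48.
Step 2. [((3*(3*(x + 2))) - 5) + 8 = 48] subtract 8: x sits inside (… + 8), so sub: (3*(3*(x + 2))) - 5 = 40.
Step 3. [(3*(3*(x + 2))) - 5 = 40] add 5: x sits inside (… - 5). So sub: 3*(3*(x + 2)) = 45.
Step 4. [3*(3*(x + 2)) = 45] leading coefficient 3: divide by 3. So div: 3*(x + 2) = 15.
Step 5. [3*(x + 2) = 15] LHS = 3·(…); ÷3 both sides ⇒ div: x + 2 = 5.
Step 6. [x + 2 = 5] the outer +2 inverts by subtracting 2. So sub: x = 3.

Answer: x ∈ {3}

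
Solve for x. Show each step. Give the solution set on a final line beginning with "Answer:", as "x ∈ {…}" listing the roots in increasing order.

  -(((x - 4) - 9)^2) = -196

Step 1. [-(((x - 4) - 9)^2) = -196] leading − — multiply by −1. So neg: ((x - 4) - 9)^2 = 196.
Step 2. [((x - 4) - 9)^2 = 196] LHS squared, RHS 196 ≥ 0: apply √ (±) ⇒ sqrt: (x - 4) - 9 = 14 or -14.
Step 3. [(x - 4) - 9 = 14 or -14] 9 comes off first (add 9). So sub: x - 4 = 23 or -5.
Step 4. [x - 4 = 23 or -5] the outer -4 inverts by adding 4, so sub: x = 27 or -1.

Answer: x ∈ {-1, 27}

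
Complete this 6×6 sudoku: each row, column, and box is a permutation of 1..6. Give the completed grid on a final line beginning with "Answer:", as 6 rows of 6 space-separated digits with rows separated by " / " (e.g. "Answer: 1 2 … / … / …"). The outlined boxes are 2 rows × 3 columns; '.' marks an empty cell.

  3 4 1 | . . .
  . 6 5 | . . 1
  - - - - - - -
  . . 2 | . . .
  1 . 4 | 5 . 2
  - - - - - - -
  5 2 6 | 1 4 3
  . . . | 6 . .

Step 1. [r4c5∈{3,6}] 6 has one home in row 4: r4c5, so r4c5=6.
Step 2. [r6c5∈{2,5}] across row 6, 2 lands solely at r6c5 ⇒ r6c5=2.
Step 3. [r2c4∈{2,3,4}] 4 has one home in row 2: r2c4 ⇒ r2c4=4.
Step 4. [r4c2∈{3}] r4c2 is down to just 3, so r4c2=3.
Step 5. [r1c5∈{5}] r1c5 is down to just 5. So r1c5=5.
Step 6. [r3c4∈{3}] r3c4 has the single candidate 3, so r3c4=3.
Step 7. [r2c1∈{2}] r2c1 is down to just 2, so r2c1=2.
Step 8. [r6c6∈{5}] nothing but 5 survives at r6c6. So r6c6=5.
Step 9. [r2c5∈{3}] r2c5 has the single candidate 3. So r2c5=3.
Step 10. [r3c5∈{1}] only 1 remains possible at r3c5. So r3c5=1.
Step 11. [r3c1∈{6}] r3c1 has the single candidate 6, so r3c1=6.
Step 12. [r6c2∈{1}] r6c2 has the single candidate 1 ⇒ r6c2=1.
Step 13. [r3c2∈{5}] only 5 remains possible at r3c2, so r3c2=5.
Step 14. [r1c6∈{6}] only 6 remains possible at r1c6, so r1c6=6.
Step 15. [r6c1∈{4}] nothing but 4 survives at r6c1, so r6c1=4.
Step 16. [r3c6∈{4}] r3c6 has the single candidate 4 ⇒ r3c6=4.
Step 17. [r6c3∈{3}] only 3 remains possible at r6c3, so r6c3=3.
Step 18. [r1c4∈{2}] r1c4's peers cover all but 2, so r1c4=2.

Answer: 3 4 1 2 5 6 / 2 6 5 4 3 1 / 6 5 2 3 1 4 / 1 3 4 5 6 2 / 5 2 6 1 4 3 / 4 1 3 6 2 5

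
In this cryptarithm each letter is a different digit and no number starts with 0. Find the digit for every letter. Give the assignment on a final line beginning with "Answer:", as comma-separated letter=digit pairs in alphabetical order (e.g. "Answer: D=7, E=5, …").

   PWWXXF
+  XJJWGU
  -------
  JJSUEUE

Step 1. [J] the sum has 7 digits but both addends have 6; that extra leading digit J is the final carry, namely 1. So J=1.
Step 2. [col 1: F + U ≡ E (mod 10)] column 1 (F + U ≡ E (mod 10), carry-in 0) doesn't pin U yet; pick U=9 and continue ⇒ U=9.
Step 3. [col 1: F + U ≡ E (mod 10)] no forcing yet in column 1 (carry-in 0); E=3 is free and consistent — try it. So E=3.
Step 4. [col 1: F + U ≡ E (mod 10)] in column 1 we have F+U≡E with carry-in 0; given U=9, E=3 and digits 1,3,9 already taken and all letters distinct, that pins F to 4. So F=4.
Step 5. [col 2: X + G ≡ U (mod 10)] column 2 (X + G ≡ U (mod 10), carry-in 1) doesn't pin X yet; pick X=6 and continue. So X=6.
Step 6. [col 2: X + G ≡ U (mod 10)] column 2 reads X+G+carry(1)=U with X=6, U=9; with digits 1,3,4,6,9 already taken and all letters distinct, the only value for G is 2. So G=2.
Step 7. [col 3: X + W ≡ E (mod 10)] column 3 reads X+W+carry(0)=E with X=6, E=3; with digits 1,2,3,4,6,9 already taken and all letters distinct, the only value for W is 7 ⇒ W=7.
Step 8. [col 5: W + J ≡ S (mod 10)] from column 5 (W=7, J=1, carry-in 0, digits 1,2,3,4,6,7,9 already taken and all letters distinct): S must equal 8. So S=8.
Step 9. [col 6: P + X ≡ J (mod 10)] column 6 reads P+X+carry(0)=J with X=6, J=1; with digits 1,2,3,4,6,7,8,9 already taken and all letters distinct, the only value for P is 5, so P=5.

Answer: E=3, F=4, G=2, J=1, P=5, S=8, U=9, W=7, X=6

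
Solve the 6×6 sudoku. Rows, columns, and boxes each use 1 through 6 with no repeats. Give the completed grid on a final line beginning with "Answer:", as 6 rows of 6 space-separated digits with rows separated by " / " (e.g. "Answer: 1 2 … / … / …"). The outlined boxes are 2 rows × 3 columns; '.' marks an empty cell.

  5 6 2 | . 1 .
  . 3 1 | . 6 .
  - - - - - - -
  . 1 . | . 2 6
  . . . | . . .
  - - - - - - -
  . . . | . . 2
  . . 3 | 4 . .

Step 1. [r4c5∈{3,4,5}] in col 5, 4 fits only at r4c5 ⇒ r4c5=4.
Step 2. [r5c4∈{1,3,5,6}] r5c4 is the only open cell in col 4 admitting 6. So r5c4=6.
Step 3. [r5c2∈{4,5}] col 2 places 4 nowhere but r5c2 ⇒ r5c2=4.
Step 4. [r5c3∈{5}] only 5 remains possible at r5c3, so r5c3=5.
Step 5. [r3c4∈{3,5}] 5 has one home in row 3: r3c4. So r3c4=5.
Step 6. [r6c1∈{1,2,6}] r6c1 is the only open cell in row 6 admitting 6, so r6c1=6.
Step 7. [r2c6∈{4,5}] row 2 places 5 nowhere but r2c6 ⇒ r2c6=5.
Step 8. [r4c4∈{1,3}] 1 has one home in col 4: r4c4, so r4c4=1.
Step 9. [r4c6∈{3}] nothing but 3 survives at r4c6. So r4c6=3.
Step 10. [r4c1∈{2}] r4c1 has the single candidate 2 ⇒ r4c1=2.
Step 11. [r3c1∈{3,4}] 3 has one home in row 3: r3c1, so r3c1=3.
Step 12. [r5c1∈{1}] nothing but 1 survives at r5c1. So r5c1=1.
Step 13. [r6c2∈{2}] r6c2 is down to just 2 ⇒ r6c2=2.
Step 14. [r2c4∈{2}] r2c4 has the single candidate 2. So r2c4=2.
Step 15. [r1c6∈{4}] r1c6 is down to just 4. So r1c6=4.
Step 16. [r6c5∈{5}] r6c5 is down to just 5, so r6c5=5.
Step 17. [r6c6∈{1}] only 1 remains possible at r6c6. So r6c6=1.
Step 18. [r3c3∈{4}] nothing but 4 survives at r3c3 ⇒ r3c3=4.
Step 19. [r5c5∈{3}] only 3 remains possible at r5c5, so r5c5=3.
Step 20. [r1c4∈{3}] r1c4 has the single candidate 3 ⇒ r1c4=3.
Step 21. [r4c2∈{5}] nothing but 5 survives at r4c2, so r4c2=5.
Step 22. [r4c3∈{6}] r4c3 has the single candidate 6 ⇒ r4c3=6.
Step 23. [r2c1∈{4}] only 4 remains possible at r2c1, so r2c1=4.

Answer: 5 6 2 3 1 4 / 4 3 1 2 6 5 / 3 1 4 5 2 6 / 2 5 6 1 4 3 / 1 4 5 6 3 2 / 6 2 3 4 5 1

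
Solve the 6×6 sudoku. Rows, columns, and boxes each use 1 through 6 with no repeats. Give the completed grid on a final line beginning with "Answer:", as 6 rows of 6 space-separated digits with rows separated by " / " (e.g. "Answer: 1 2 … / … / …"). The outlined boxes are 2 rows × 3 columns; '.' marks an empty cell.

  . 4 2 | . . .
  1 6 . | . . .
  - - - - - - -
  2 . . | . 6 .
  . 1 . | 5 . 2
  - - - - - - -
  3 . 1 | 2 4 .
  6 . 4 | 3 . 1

Step 1. [r2c3∈{3,5}] across box 1, 3 lands solely at r2c3 ⇒ r2c3=3.
Step 2. [r6c5∈{5}] r6c5 is down to just 5, so r6c5=5.
Step 3. [r3c4∈{1,4}] r3c4 is the only open cell in row 3 admitting 1 ⇒ r3c4=1.
Step 4. [r2c6∈{4,5}] in row 2, 5 fits only at r2c6, so r2c6=5.
Step 5. [r3c2∈{3,5}] r3c2 is the only open cell in col 2 admitting 3, so r3c2=3.
Step 6. [r1c6∈{3,6}] col 6 places 3 nowhere but r1c6 ⇒ r1c6=3.
Step 7. [r3c3∈{5}] r3c3's peers cover all but 5. So r3c3=5.
Step 8. [r5c6∈{6}] r5c6's peers cover all but 6, so r5c6=6.
Step 9. [r1c4∈{6}] r1c4 has the single candidate 6 ⇒ r1c4=6.
Step 10. [r6c2∈{2}] only 2 remains possible at r6c2, so r6c2=2.
Step 11. [r4c5∈{3}] r4c5's peers cover all but 3, so r4c5=3.
Step 12. [r4c3∈{6}] r4c3 is down to just 6. So r4c3=6.
Step 13. [r2c4∈{4}] only 4 remains possible at r2c4. So r2c4=4.
Step 14. [r1c5∈{1}] only 1 remains possible at r1c5 ⇒ r1c5=1.
Step 15. [r3c6∈{4}] r3c6's peers cover all but 4 ⇒ r3c6=4.
Step 16. [r2c5∈{2}] only 2 remains possible at r2c5 ⇒ r2c5=2.
Step 17. [r5c2∈{5}] r5c2 has the single candidate 5, so r5c2=5.
Step 18. [r1c1∈{5}] only 5 remains possible at r1c1, so r1c1=5.
Step 19. [r4c1∈{4}] r4c1 is down to just 4 ⇒ r4c1=4.

Answer: 5 4 2 6 1 3 / 1 6 3 4 2 5 / 2 3 5 1 6 4 / 4 1 6 5 3 2 / 3 5 1 2 4 6 / 6 2 4 3 5 1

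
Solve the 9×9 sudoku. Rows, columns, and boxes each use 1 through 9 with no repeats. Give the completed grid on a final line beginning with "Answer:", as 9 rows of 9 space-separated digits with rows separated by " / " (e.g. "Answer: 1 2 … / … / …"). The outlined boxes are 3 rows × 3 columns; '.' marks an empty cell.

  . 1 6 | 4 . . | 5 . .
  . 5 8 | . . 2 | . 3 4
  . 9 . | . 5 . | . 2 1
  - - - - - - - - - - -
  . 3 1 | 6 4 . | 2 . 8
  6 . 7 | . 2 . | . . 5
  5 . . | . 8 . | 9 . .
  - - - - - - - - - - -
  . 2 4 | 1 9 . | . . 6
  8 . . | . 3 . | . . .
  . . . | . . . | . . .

Step 1. [r1c5∈{7}] only 7 remains possible at r1c5. So r1c5=7.
Step 2. [r4c8∈{7}] r4c8 is down to just 7, so r4c8=7.
Step 3. [r3c3∈{3}] r3c3 is down to just 3, so r3c3=3.
Step 4. [r9c1∈{1,3,7,9}] 1 has one home in col 1: r9c1 ⇒ r9c1=1.
Step 5. [r9c5∈{6}] r9c5's peers cover all but 6 ⇒ r9c5=6.
Step 6. [r9c2∈{7}] nothing but 7 survives at r9c2. So r9c2=7.
Step 7. [r8c9∈{2,7,9}] across col 9, 7 lands solely at r8c9, so r8c9=7.
Step 8. [r3c4∈{8}] only 8 remains possible at r3c4, so r3c4=8.
Step 9. [r6c9∈{3}] r6c9's peers cover all but 3. So r6c9=3.
Step 10. [r4c6∈{5,9}] row 4 places 5 nowhere but r4c6, so r4c6=5.
Step 11. [r8c6∈{4}] r8c6 is down to just 4. So r8c6=4.
Step 12. [r1c9∈{9}] r1c9 is down to just 9 ⇒ r1c9=9.
Step 13. [r7c8∈{5,8}] 5 has one home in row 7: r7c8, so r7c8=5.
Step 14. [r9c6∈{8}] r9c6 is down to just 8, so r9c6=8.
Step 15. [r5c6∈{1,3,9}] 9 has one home in col 6: r5c6 ⇒ r5c6=9.
Step 16. [r2c7∈{6,7}] across row 2, 6 lands solely at r2c7. So r2c7=6.
Step 17. [r6c8∈{1,4,6}] row 6 places 6 nowhere but r6c8 ⇒ r6c8=6.
Step 18. [r8c4∈{2,5}] across row 8, 2 lands solely at r8c4, so r8c4=2.
Step 19. [r9c7∈{3,4}] across row 9, 3 lands solely at r9c7, so r9c7=3.
Step 20. [r5c7∈{1,4}] in col 7, 4 fits only at r5c7 ⇒ r5c7=4.
Step 21. [r8c3∈{5,9}] 5 has one home in row 8: r8c3. So r8c3=5.
Step 22. [r8c8∈{1,9}] across row 8, 9 lands solely at r8c8. So r8c8=9.
Step 23. [r3c1∈{4,7}] row 3 places 4 nowhere but r3c1. So r3c1=4.
Step 24. [r6c4∈{7}] nothing but 7 survives at r6c4 ⇒ r6c4=7.
Step 25. [r9c9∈{2}] r9c9's peers cover all but 2, so r9c9=2.
Step 26. [r9c3∈{9}] only 9 remains possible at r9c3. So r9c3=9.
Step 27. [r5c2∈{8}] r5c2 has the single candidate 8, so r5c2=8.
Step 28. [r9c8∈{4}] r9c8 is down to just 4. So r9c8=4.
Step 29. [r6c2∈{4}] r6c2 has the single candidate 4, so r6c2=4.
Step 30. [r8c2∈{6}] nothing but 6 survives at r8c2, so r8c2=6.
Step 31. [r2c5∈{1}] r2c5 has the single candidate 1. So r2c5=1.
Step 32. [r9c4∈{5}] r9c4 is down to just 5 ⇒ r9c4=5.
Step 33. [r3c6∈{6}] r3c6's peers cover all but 6, so r3c6=6.
Step 34. [r2c4∈{9}] r2c4's peers cover all but 9, so r2c4=9.
Step 35. [r5c4∈{3}] r5c4 is down to just 3 ⇒ r5c4=3.
Step 36. [r1c1∈{2}] nothing but 2 survives at r1c1, so r1c1=2.
Step 37. [r8c7∈{1}] r8c7 is down to just 1, so r8c7=1.
Step 38. [r5c8∈{1}] nothing but 1 survives at r5c8 ⇒ r5c8=1.
Step 39. [r7c6∈{7}] r7c6 has the single candidate 7. So r7c6=7.
Step 40. [r7c1∈{3}] nothing but 3 survives at r7c1. So r7c1=3.
Step 41. [r1c6∈{3}] r1c6's peers cover all but 3 ⇒ r1c6=3.
Step 42. [r6c3∈{2}] nothing but 2 survives at r6c3 ⇒ r6c3=2.
Step 43. [r7c7∈{8}] r7c7 is down to just 8, so r7c7=8.
Step 44. [r3c7∈{7}] only 7 remains possible at r3c7, so r3c7=7.
Step 45. [r2c1∈{7}] r2c1 has the single candidate 7. So r2c1=7.
Step 46. [r4c1∈{9}] r4c1 has the single candidate 9 ⇒ r4c1=9.
Step 47. [r1c8∈{8}] r1c8's peers cover all but 8. So r1c8=8.
Step 48. [r6c6∈{1}] nothing but 1 survives at r6c6. So r6c6=1.

Answer: 2 1 6 4 7 3 5 8 9 / 7 5 8 9 1 2 6 3 4 / 4 9 3 8 5 6 7 2 1 / 9 3 1 6 4 5 2 7 8 / 6 8 7 3 2 9 4 1 5 / 5 4 2 7 8 1 9 6 3 / 3 2 4 1 9 7 8 5 6 / 8 6 5 2 3 4 1 9 7 / 1 7 9 5 6 8 3 4 2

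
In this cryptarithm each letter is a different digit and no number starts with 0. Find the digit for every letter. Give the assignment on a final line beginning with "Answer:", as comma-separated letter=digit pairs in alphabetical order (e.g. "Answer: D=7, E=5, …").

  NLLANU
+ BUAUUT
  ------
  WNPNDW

Step 1. [col 1: U + T ≡ W (mod 10)] column 1 (U + T ≡ W (mod 10), carry-in 0) doesn't pin U yet; pick U=8 and continue. So U=8.
Step 2. [col 1: U + T ≡ W (mod 10)] column 1 (U + T ≡ W (mod 10), carry-in 0) doesn't pin W yet; pick W=7 and continue. So W=7.
Step 3. [col 1: U + T ≡ W (mod 10)] column 1: given U=8, W=7, carry-in 0, and digits 7,8 already taken and all letters distinct, U+T≡W (mod 10) forces T=9 ⇒ T=9.
Step 4. [col 2: N + U ≡ D (mod 10)] column 2 (N + U ≡ D (mod 10), carry-in 1) doesn't pin N yet; pick N=1 and continue ⇒ N=1.
Step 5. [col 2: N + U ≡ D (mod 10)] in column 2 we have N+U≡D with carry-in 1; given N=1, U=8 and digits 1,7,8,9 already taken and all letters distinct, that pins D to 0 ⇒ D=0.
Step 6. [col 3: A + U ≡ N (mod 10)] in column 3 we have A+U≡N with carry-in 1; given U=8, N=1 and digits 0,1,7,8,9 already taken and all letters distinct, that pins A to 2 ⇒ A=2.
Step 7. [col 4: L + A ≡ P (mod 10)] column 4 reads L+A+carry(1)=P with A=2; with digits 0,1,2,7,8,9 already taken and all letters distinct, the only value for L is 3 ⇒ L=3.
Step 8. [col 4: L + A ≡ P (mod 10)] in column 4 we have L+A≡P with carry-in 1; given L=3, A=2 and digits 0,1,2,3,7,8,9 already taken and all letters distinct, that pins P to 6, so P=6.
Step 9. [col 6: N + B ≡ W (mod 10)] column 6: given N=1, W=7, carry-in 1, and digits 0,1,2,3,6,7,8,9 already taken and all letters distinct, N+B≡W (mod 10) forces B=5, so B=5.

Answer: A=2, B=5, D=0, L=3, N=1, P=6, T=9, U=8, W=7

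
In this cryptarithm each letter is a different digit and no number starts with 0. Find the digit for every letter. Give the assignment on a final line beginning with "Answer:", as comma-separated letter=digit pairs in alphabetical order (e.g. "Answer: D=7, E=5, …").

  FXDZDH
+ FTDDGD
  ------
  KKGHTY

Step 1. [col 1: H + D ≡ Y (mod 10)] no forcing yet in column 1 (carry-in 0); H=1 is free and consistent — try it, so H=1.
Step 2. [col 1: H + D ≡ Y (mod 10)] no forcing yet in column 1 (carry-in 0); Y=9 is free and consistent — try it, so Y=9.
Step 3. [col 1: H + D ≡ Y (mod 10)] column 1: given H=1, Y=9, carry-in 0, and digits 1,9 already taken and all letters distinct, H+D≡Y (mod 10) forces D=8 ⇒ D=8.
Step 4. [col 2: D + G ≡ T (mod 10)] several values work for T in column 2 (D + G ≡ T (mod 10), carry-in 0); try T=5, so T=5.
Step 5. [col 2: D + G ≡ T (mod 10)] column 2 reads D+G+carry(0)=T with D=8, T=5; with digits 1,5,8,9 already taken and all letters distinct, the only value for G is 7 ⇒ G=7.
Step 6. [col 3: Z + D ≡ H (mod 10)] from column 3 (D=8, H=1, carry-in 1, digits 1,5,7,8,9 already taken and all letters distinct): Z must equal 2 ⇒ Z=2.
Step 7. [col 5: X + T ≡ K (mod 10)] X=0 is one option consistent with column 5 (X + T ≡ K (mod 10), carry-in 1) — take it ⇒ X=0.
Step 8. [col 5: X + T ≡ K (mod 10)] from column 5 (X=0, T=5, carry-in 1, digits 0,1,2,5,7,8,9 already taken and all letters distinct): K must equal 6 ⇒ K=6.
Step 9. [col 6: F + F ≡ K (mod 10)] in column 6 we have F+F≡K with carry-in 0; given K=6 and digits 0,1,2,5,6,7,8,9 already taken and all letters distinct, that pins F to 3 ⇒ F=3.

Answer: D=8, F=3, G=7, H=1, K=6, T=5, X=0, Y=9, Z=2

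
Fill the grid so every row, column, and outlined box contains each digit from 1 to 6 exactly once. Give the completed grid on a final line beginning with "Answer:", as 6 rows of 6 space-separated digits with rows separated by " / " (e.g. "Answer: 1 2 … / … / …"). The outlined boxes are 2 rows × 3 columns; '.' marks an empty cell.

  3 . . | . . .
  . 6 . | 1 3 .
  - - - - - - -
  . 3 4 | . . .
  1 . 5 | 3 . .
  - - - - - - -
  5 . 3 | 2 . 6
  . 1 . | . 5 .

Step 1. [r2c6∈{2,4,5}] 5 has one home in row 2: r2c6. So r2c6=5.
Step 2. [r4c5∈{2,4,6}] across row 4, 6 lands solely at r4c5. So r4c5=6.
Step 3. [r6c4∈{4}] r6c4 is down to just 4. So r6c4=4.
Step 4. [r2c3∈{2}] nothing but 2 survives at r2c3, so r2c3=2.
Step 5. [r1c5∈{2,4}] in col 5, 4 fits only at r1c5. So r1c5=4.
Step 6. [r3c5∈{1,2}] 2 has one home in col 5: r3c5, so r3c5=2.
Step 7. [r6c1∈{2,6}] 2 has one home in row 6: r6c1, so r6c1=2.
Step 8. [r3c1∈{6}] r3c1's peers cover all but 6 ⇒ r3c1=6.
Step 9. [r6c3∈{6}] r6c3 has the single candidate 6, so r6c3=6.
Step 10. [r1c6∈{2}] r1c6's peers cover all but 2. So r1c6=2.
Step 11. [r5c2∈{4}] r5c2 has the single candidate 4. So r5c2=4.
Step 12. [r1c4∈{6}] only 6 remains possible at r1c4, so r1c4=6.
Step 13. [r4c6∈{4}] r4c6's peers cover all but 4 ⇒ r4c6=4.
Step 14. [r1c3∈{1}] nothing but 1 survives at r1c3. So r1c3=1.
Step 15. [r2c1∈{4}] r2c1's peers cover all but 4, so r2c1=4.
Step 16. [r5c5∈{1}] r5c5 has the single candidate 1. So r5c5=1.
Step 17. [r3c4∈{5}] r3c4 has the single candidate 5, so r3c4=5.
Step 18. [r6c6∈{3}] r6c6 is down to just 3. So r6c6=3.
Step 19. [r3c6∈{1}] only 1 remains possible at r3c6. So r3c6=1.
Step 20. [r1c2∈{5}] r1c2 has the single candidate 5. So r1c2=5.
Step 21. [r4c2∈{2}] r4c2 has the single candidate 2. So r4c2=2.

Answer: 3 5 1 6 4 2 / 4 6 2 1 3 5 / 6 3 4 5 2 1 / 1 2 5 3 6 4 / 5 4 3 2 1 6 / 2 1 6 4 5 3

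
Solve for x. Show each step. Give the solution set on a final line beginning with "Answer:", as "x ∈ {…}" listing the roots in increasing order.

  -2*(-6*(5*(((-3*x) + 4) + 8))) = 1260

Step 1. [-2*(-6*(5*(((-3*x) + 4) + 8))) = 1260] -2·(inner) — divide through by -2 ⇒ div: -6*(5*(((-3*x) + 4) + 8)) = -630.
Step 2. [-6*(5*(((-3*x) + 4) + 8)) = -630] LHS = -6·(…); ÷-6 both sides ⇒ div: 5*(((-3*x) + 4) + 8) = 105.
Step 3. [5*(((-3*x) + 4) + 8) = 105] 5 out front; divide by 5. So div: ((-3*x) + 4) + 8 = 21.
Step 4. [((-3*x) + 4) + 8 = 21] the outer +8 inverts by subtracting 8 ⇒ sub: (-3*x) + 4 = 13.
Step 5. [(-3*x) + 4 = 13] the outer +4 inverts by subtracting 4 ⇒ sub: -3*x = 9.
Step 6. [-3*x = 9] LHS = -3·(…); ÷-3 both sides ⇒ div: x = -3.

Answer: x ∈ {-3}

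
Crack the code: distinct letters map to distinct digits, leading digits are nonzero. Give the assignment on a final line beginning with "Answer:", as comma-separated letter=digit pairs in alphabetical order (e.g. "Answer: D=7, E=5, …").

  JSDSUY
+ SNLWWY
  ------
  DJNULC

Step 1. [col 1: Y + Y ≡ C (mod 10)] several values work for C in column 1 (Y + Y ≡ C (mod 10), carry-in 0); try C=6, so C=6.
Step 2. [col 1: Y + Y ≡ C (mod 10)] column 1 (Y + Y ≡ C (mod 10), carry-in 0) doesn't pin Y yet; pick Y=8 and continue ⇒ Y=8.
Step 3. [col 2: U + W ≡ L (mod 10)] several values work for W in column 2 (U + W ≡ L (mod 10), carry-in 1); try W=1. So W=1.
Step 4. [col 2: U + W ≡ L (mod 10)] column 2 (U + W ≡ L (mod 10), carry-in 1) doesn't pin U yet; pick U=3 and continue ⇒ U=3.
Step 5. [col 2: U + W ≡ L (mod 10)] in column 2 we have U+W≡L with carry-in 1; given U=3, W=1 and digits 1,3,6,8 already taken and all letters distinct, that pins L to 5, so L=5.
Step 6. [col 3: S + W ≡ U (mod 10)] in column 3 we have S+W≡U with carry-in 0; given W=1, U=3 and digits 1,3,5,6,8 already taken and all letters distinct, that pins S to 2 ⇒ S=2.
Step 7. [col 4: D + L ≡ N (mod 10)] D=9 is one option consistent with column 4 (D + L ≡ N (mod 10), carry-in 0) — take it. So D=9.
Step 8. [col 4: D + L ≡ N (mod 10)] column 4 reads D+L+carry(0)=N with D=9, L=5; with digits 1,2,3,5,6,8,9 already taken and all letters distinct, the only value for N is 4 ⇒ N=4.
Step 9. [col 5: S + N ≡ J (mod 10)] column 5: given S=2, N=4, carry-in 1, and digits 1,2,3,4,5,6,8,9 already taken and all letters distinct, S+N≡J (mod 10) forces J=7. So J=7.

Answer: C=6, D=9, J=7, L=5, N=4, S=2, U=3, W=1, Y=8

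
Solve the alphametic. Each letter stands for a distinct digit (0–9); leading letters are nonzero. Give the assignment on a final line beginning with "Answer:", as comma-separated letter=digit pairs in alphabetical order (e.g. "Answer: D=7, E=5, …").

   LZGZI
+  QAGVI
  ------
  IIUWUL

Step 1. [col 1: I + I ≡ L (mod 10)] L=2 is one option consistent with column 1 (I + I ≡ L (mod 10), carry-in 0) — take it. So L=2.
Step 2. [col 1: I + I ≡ L (mod 10)] column 1 (I + I ≡ L (mod 10), carry-in 0) doesn't pin I yet; pick I=1 and continue. So I=1.
Step 3. [col 2: Z + V ≡ U (mod 10)] no forcing yet in column 2 (carry-in 0); U=0 is free and consistent — try it, so U=0.
Step 4. [col 2: Z + V ≡ U (mod 10)] several values work for V in column 2 (Z + V ≡ U (mod 10), carry-in 0); try V=4, so V=4.
Step 5. [col 2: Z + V ≡ U (mod 10)] column 2 reads Z+V+carry(0)=U with V=4, U=0; with digits 0,1,2,4 already taken and all letters distinct, the only value for Z is 6 ⇒ Z=6.
Step 6. [col 3: G + G ≡ W (mod 10)] no forcing yet in column 3 (carry-in 1); G=7 is free and consistent — try it, so G=7.
Step 7. [col 3: G + G ≡ W (mod 10)] column 3: given G=7, carry-in 1, and digits 0,1,2,4,6,7 already taken and all letters distinct, G+G≡W (mod 10) forces W=5 ⇒ W=5.
Step 8. [col 4: Z + A ≡ U (mod 10)] column 4 reads Z+A+carry(1)=U with Z=6, U=0; with digits 0,1,2,4,5,6,7 already taken and all letters distinct, the only value for A is 3. So A=3.
Step 9. [col 5: L + Q ≡ I (mod 10)] column 5: given L=2, I=1, carry-in 1, and digits 0,1,2,3,4,5,6,7 already taken and all letters distinct, L+Q≡I (mod 10) forces Q=8. So Q=8.

Answer: A=3, G=7, I=1, L=2, Q=8, U=0, V=4, W=5, Z=6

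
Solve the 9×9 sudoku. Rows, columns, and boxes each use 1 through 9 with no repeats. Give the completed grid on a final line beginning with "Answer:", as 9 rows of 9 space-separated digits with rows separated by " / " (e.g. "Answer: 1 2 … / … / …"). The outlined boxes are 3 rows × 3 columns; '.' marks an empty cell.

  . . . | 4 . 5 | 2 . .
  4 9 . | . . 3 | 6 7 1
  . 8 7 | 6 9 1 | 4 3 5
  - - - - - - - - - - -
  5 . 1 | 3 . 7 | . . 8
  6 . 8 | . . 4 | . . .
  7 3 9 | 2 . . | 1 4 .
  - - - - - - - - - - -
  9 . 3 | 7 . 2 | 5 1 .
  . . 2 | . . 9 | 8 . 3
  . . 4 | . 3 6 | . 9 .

Step 1. [r8c1∈{1}] nothing but 1 survives at r8c1, so r8c1=1.
Step 2. [r7c5∈{4,8}] across row 7, 8 lands solely at r7c5. So r7c5=8.
Step 3. [r5c4∈{1,5,9}] in col 4, 9 fits only at r5c4. So r5c4=9.
Step 4. [r8c2∈{5,6,7}] in row 8, 7 fits only at r8c2 ⇒ r8c2=7.
Step 5. [r6c5∈{5,6}] row 6 places 5 nowhere but r6c5. So r6c5=5.
Step 6. [r5c2∈{2}] r5c2 has the single candidate 2, so r5c2=2.
Step 7. [r7c2∈{6}] r7c2 is down to just 6 ⇒ r7c2=6.
Step 8. [r9c7∈{7}] r9c7 is down to just 7, so r9c7=7.
Step 9. [r8c8∈{6}] r8c8 is down to just 6. So r8c8=6.
Step 10. [r9c4∈{1,5}] across row 9, 1 lands solely at r9c4. So r9c4=1.
Step 11. [r3c1∈{2}] r3c1 has the single candidate 2, so r3c1=2.
Step 12. [r2c5∈{2}] r2c5 is down to just 2 ⇒ r2c5=2.
Step 13. [r7c9∈{4}] nothing but 4 survives at r7c9. So r7c9=4.
Step 14. [r8c5∈{4}] r8c5 is down to just 4. So r8c5=4.
Step 15. [r5c9∈{7}] nothing but 7 survives at r5c9 ⇒ r5c9=7.
Step 16. [r4c2∈{4}] r4c2 is down to just 4. So r4c2=4.
Step 17. [r1c2∈{1}] nothing but 1 survives at r1c2, so r1c2=1.
Step 18. [r1c1∈{3}] only 3 remains possible at r1c1. So r1c1=3.
Step 19. [r1c3∈{6}] nothing but 6 survives at r1c3 ⇒ r1c3=6.
Step 20. [r9c9∈{2}] r9c9's peers cover all but 2 ⇒ r9c9=2.
Step 21. [r2c3∈{5}] nothing but 5 survives at r2c3 ⇒ r2c3=5.
Step 22. [r9c1∈{8}] r9c1 is down to just 8, so r9c1=8.
Step 23. [r6c9∈{6}] r6c9's peers cover all but 6 ⇒ r6c9=6.
Step 24. [r8c4∈{5}] r8c4's peers cover all but 5 ⇒ r8c4=5.
Step 25. [r4c8∈{2}] r4c8 is down to just 2 ⇒ r4c8=2.
Step 26. [r6c6∈{8}] r6c6's peers cover all but 8, so r6c6=8.
Step 27. [r1c8∈{8}] r1c8 has the single candidate 8, so r1c8=8.
Step 28. [r4c5∈{6}] nothing but 6 survives at r4c5 ⇒ r4c5=6.
Step 29. [r9c2∈{5}] r9c2 is down to just 5, so r9c2=5.
Step 30. [r5c5∈{1}] r5c5's peers cover all but 1, so r5c5=1.
Step 31. [r1c9∈{9}] nothing but 9 survives at r1c9, so r1c9=9.
Step 32. [r5c8∈{5}] only 5 remains possible at r5c8. So r5c8=5.
Step 33. [r2c4∈{8}] only 8 remains possible at r2c4 ⇒ r2c4=8.
Step 34. [r5c7∈{3}] only 3 remains possible at r5c7. So r5c7=3.
Step 35. [r1c5∈{7}] r1c5's peers cover all but 7 ⇒ r1c5=7.
Step 36. [r4c7∈{9}] r4c7's peers cover all but 9, so r4c7=9.

Answer: 3 1 6 4 7 5 2 8 9 / 4 9 5 8 2 3 6 7 1 / 2 8 7 6 9 1 4 3 5 / 5 4 1 3 6 7 9 2 8 / 6 2 8 9 1 4 3 5 7 / 7 3 9 2 5 8 1 4 6 / 9 6 3 7 8 2 5 1 4 / 1 7 2 5 4 9 8 6 3 / 8 5 4 1 3 6 7 9 2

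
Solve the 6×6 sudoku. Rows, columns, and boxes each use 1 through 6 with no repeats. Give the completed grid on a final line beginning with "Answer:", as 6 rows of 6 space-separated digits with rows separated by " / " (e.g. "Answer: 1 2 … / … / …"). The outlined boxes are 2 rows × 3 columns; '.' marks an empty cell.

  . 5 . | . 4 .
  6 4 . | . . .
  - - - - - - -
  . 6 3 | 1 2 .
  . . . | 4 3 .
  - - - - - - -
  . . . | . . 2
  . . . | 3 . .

Step 1. [r6c6∈{1,4,5,6}] across col 6, 4 lands solely at r6c6, so r6c6=4.
Step 2. [r5c3∈{1,4,5,6}] r5c3 is the only open cell in col 3 admitting 4 ⇒ r5c3=4.
Step 3. [r6c3∈{1,2,5,6}] col 3 places 6 nowhere but r6c3. So r6c3=6.
Step 4. [r4c3∈{1,2,5}] across col 3, 5 lands solely at r4c3, so r4c3=5.
Step 5. [r1c1∈{1,2,3}] 3 has one home in box 1: r1c1. So r1c1=3.
Step 6. [r5c5∈{1,5,6}] 6 has one home in col 5: r5c5, so r5c5=6.
Step 7. [r6c5∈{1,5}] box 6 places 1 nowhere but r6c5 ⇒ r6c5=1.
Step 8. [r2c6∈{1,3,5}] row 2 places 3 nowhere but r2c6. So r2c6=3.
Step 9. [r5c4∈{5}] r5c4's peers cover all but 5 ⇒ r5c4=5.
Step 10. [r2c3∈{1,2}] across row 2, 1 lands solely at r2c3. So r2c3=1.
Step 11. [r6c2∈{2}] r6c2 is down to just 2 ⇒ r6c2=2.
Step 12. [r4c2∈{1}] nothing but 1 survives at r4c2, so r4c2=1.
Step 13. [r1c4∈{2,6}] in col 4, 6 fits only at r1c4. So r1c4=6.
Step 14. [r3c6∈{5}] r3c6's peers cover all but 5. So r3c6=5.
Step 15. [r1c6∈{1}] nothing but 1 survives at r1c6, so r1c6=1.
Step 16. [r2c4∈{2}] r2c4 is down to just 2, so r2c4=2.
Step 17. [r5c2∈{3}] only 3 remains possible at r5c2 ⇒ r5c2=3.
Step 18. [r4c6∈{6}] r4c6 has the single candidate 6. So r4c6=6.
Step 19. [r3c1∈{4}] r3c1 has the single candidate 4, so r3c1=4.
Step 20. [r2c5∈{5}] only 5 remains possible at r2c5, so r2c5=5.
Step 21. [r5c1∈{1}] r5c1's peers cover all but 1, so r5c1=1.
Step 22. [r6c1∈{5}] nothing but 5 survives at r6c1 ⇒ r6c1=5.
Step 23. [r1c3∈{2}] r1c3 has the single candidate 2 ⇒ r1c3=2.
Step 24. [r4c1∈{2}] only 2 remains possible at r4c1. So r4c1=2.

Answer: 3 5 2 6 4 1 / 6 4 1 2 5 3 / 4 6 3 1 2 5 / 2 1 5 4 3 6 / 1 3 4 5 6 2 / 5 2 6 3 1 4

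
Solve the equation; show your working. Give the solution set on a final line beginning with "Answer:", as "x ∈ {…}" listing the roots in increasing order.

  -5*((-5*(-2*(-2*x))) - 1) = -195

Step 1. [-5*((-5*(-2*(-2*x))) - 1) = -195] divide by the outer -5 ⇒ div: (-5*(-2*(-2*x))) - 1 = 39.
Step 2. [(-5*(-2*(-2*x))) - 1 = 39] add 1: x sits inside (… - 1) ⇒ sub: -5*(-2*(-2*x)) = 40.
Step 3. [-5*(-2*(-2*x)) = 40] leading coefficient -5: divide by -5, so div: -2*(-2*x) = -8.
Step 4. [-2*(-2*x) = -8] -2 out front; divide by -2, so div: -2*x = 4.
Step 5. [-2*x = 4] -2·(inner) — divide through by -2. So div: x = -2.

Answer: x ∈ {-2}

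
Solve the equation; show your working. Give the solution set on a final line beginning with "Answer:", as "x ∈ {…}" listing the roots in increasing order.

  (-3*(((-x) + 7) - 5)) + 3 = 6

Step 1. [(-3*(((-x) + 7) - 5)) + 3 = 6] -3 divides every term; factor it out ⇒ factor: (((-x) + 7) - 5) - 1 = -2.
Step 2. [(((-x) + 7) - 5) - 1 = -2] -1 is outermost — add 1 both sides. So sub: ((-x) + 7) - 5 = -1.
Step 3. [((-x) + 7) - 5 = -1] the outer -5 inverts by adding 5 ⇒ sub: (-x) + 7 = 4.
Step 4. [(-x) + 7 = 4] subtract 7: x sits inside (… + 7) ⇒ sub: -x = -3.
Step 5. [-x = -3] leading − — multiply by −1. So neg: x = 3.

Answer: x ∈ {3}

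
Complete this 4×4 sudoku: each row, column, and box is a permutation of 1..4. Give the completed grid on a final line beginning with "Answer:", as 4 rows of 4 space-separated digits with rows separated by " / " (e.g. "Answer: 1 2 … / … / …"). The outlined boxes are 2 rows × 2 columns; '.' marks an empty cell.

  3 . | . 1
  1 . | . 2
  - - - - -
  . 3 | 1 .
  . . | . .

Step 1. [r4c3∈{2,3,4}] across col 3, 2 lands solely at r4c3 ⇒ r4c3=2.
Step 2. [r4c1∈{4}] nothing but 4 survives at r4c1. So r4c1=4.
Step 3. [r2c2∈{4}] only 4 remains possible at r2c2, so r2c2=4.
Step 4. [r2c3∈{3}] r2c3 has the single candidate 3 ⇒ r2c3=3.
Step 5. [r3c4∈{4}] only 4 remains possible at r3c4 ⇒ r3c4=4.
Step 6. [r1c3∈{4}] nothing but 4 survives at r1c3, so r1c3=4.
Step 7. [r3c1∈{2}] r3c1 has the single candidate 2, so r3c1=2.
Step 8. [r4c4∈{3}] r4c4 is down to just 3. So r4c4=3.
Step 9. [r4c2∈{1}] r4c2 is down to just 1 ⇒ r4c2=1.
Step 10. [r1c2∈{2}] r1c2 has the single candidate 2, so r1c2=2.

Answer: 3 2 4 1 / 1 4 3 2 / 2 3 1 4 / 4 1 2 3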